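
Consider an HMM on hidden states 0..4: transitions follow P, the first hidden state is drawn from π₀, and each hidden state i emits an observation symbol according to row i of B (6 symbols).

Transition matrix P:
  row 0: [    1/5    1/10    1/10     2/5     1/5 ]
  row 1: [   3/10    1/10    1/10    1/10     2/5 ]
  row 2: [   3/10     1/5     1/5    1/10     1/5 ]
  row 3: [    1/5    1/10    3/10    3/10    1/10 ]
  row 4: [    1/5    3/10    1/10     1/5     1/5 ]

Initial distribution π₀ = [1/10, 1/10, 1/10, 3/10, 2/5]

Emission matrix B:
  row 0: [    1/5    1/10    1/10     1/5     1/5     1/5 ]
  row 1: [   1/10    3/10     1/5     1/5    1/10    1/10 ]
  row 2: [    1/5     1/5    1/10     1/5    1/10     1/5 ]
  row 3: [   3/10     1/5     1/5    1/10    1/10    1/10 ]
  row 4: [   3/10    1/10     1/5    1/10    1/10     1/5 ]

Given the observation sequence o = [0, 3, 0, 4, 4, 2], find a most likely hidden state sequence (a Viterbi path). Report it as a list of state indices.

t=0: δ = [2.000e-02, 1.000e-02, 2.000e-02, 9.000e-02, 1.200e-01]  (obs o_0=0)
t=1: δ = [4.800e-03, 7.200e-03, 5.400e-03, 2.700e-03, 2.400e-03]  ψ = [4, 4, 3, 3, 4]  (obs o_1=3)
t=2: δ = [4.320e-04, 1.080e-04, 2.160e-04, 5.760e-04, 8.640e-04]  ψ = [1, 2, 2, 0, 1]  (obs o_2=0)
t=3: δ = [3.456e-05, 2.592e-05, 1.728e-05, 1.728e-05, 1.728e-05]  ψ = [4, 4, 3, 0, 4]  (obs o_3=4)
t=4: δ = [1.555e-06, 5.184e-07, 5.184e-07, 1.382e-06, 1.037e-06]  ψ = [1, 4, 3, 0, 1]  (obs o_4=4)
t=5: δ = [3.110e-08, 6.221e-08, 4.147e-08, 1.244e-07, 6.221e-08]  ψ = [0, 4, 3, 0, 0]  (obs o_5=2)
backtrack: best end state = 3; path = [4, 1, 4, 1, 0, 3]

path = [4, 1, 4, 1, 0, 3]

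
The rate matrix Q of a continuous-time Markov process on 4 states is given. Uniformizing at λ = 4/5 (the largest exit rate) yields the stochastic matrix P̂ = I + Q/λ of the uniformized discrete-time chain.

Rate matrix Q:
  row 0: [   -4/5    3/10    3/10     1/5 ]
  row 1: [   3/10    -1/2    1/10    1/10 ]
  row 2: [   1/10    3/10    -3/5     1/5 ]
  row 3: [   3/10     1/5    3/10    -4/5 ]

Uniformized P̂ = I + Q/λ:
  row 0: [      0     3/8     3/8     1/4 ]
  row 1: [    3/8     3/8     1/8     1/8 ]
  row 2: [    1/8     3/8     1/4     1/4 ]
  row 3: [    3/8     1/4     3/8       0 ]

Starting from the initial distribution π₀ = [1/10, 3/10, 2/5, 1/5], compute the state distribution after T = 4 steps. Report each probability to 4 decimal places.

π = [0.2262, 0.3545, 0.2546, 0.1646]

t=0: π = [0.1000, 0.3000, 0.4000, 0.2000]
t=1: π = [0.2375, 0.3500, 0.2500, 0.1625]
t=2: π = [0.2234, 0.3547, 0.2563, 0.1656]
t=3: π = [0.2271, 0.3543, 0.2543, 0.1643]
t=4: π = [0.2262, 0.3545, 0.2546, 0.1646]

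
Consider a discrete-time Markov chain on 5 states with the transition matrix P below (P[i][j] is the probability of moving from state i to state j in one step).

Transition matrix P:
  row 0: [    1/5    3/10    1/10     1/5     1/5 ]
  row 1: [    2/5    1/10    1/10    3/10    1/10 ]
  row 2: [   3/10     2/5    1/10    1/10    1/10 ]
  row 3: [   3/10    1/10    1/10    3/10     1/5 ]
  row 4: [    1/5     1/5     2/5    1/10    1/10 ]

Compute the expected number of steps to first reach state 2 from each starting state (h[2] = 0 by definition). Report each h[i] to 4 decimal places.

First-step conditioning: h[2] = 0; for i ≠ 2, h[i] = 1 + Σ_k P[i][k]·h[k].
  h[0] = 1 + 1/5·h[0] + 3/10·h[1] + 1/5·h[3] + 1/5·h[4]
  h[1] = 1 + 2/5·h[0] + 1/10·h[1] + 3/10·h[3] + 1/10·h[4]
  h[3] = 1 + 3/10·h[0] + 1/10·h[1] + 3/10·h[3] + 1/5·h[4]
  h[4] = 1 + 1/5·h[0] + 1/5·h[1] + 1/10·h[3] + 1/10·h[4]
Solving the 4×4 linear system over states ≠ 2 gives exactly h = [2005/299, 2050/299, 0, 1995/299, 1455/299] (h[2] = 0 is the target).

h = [6.7057, 6.8562, 0.0000, 6.6722, 4.8662]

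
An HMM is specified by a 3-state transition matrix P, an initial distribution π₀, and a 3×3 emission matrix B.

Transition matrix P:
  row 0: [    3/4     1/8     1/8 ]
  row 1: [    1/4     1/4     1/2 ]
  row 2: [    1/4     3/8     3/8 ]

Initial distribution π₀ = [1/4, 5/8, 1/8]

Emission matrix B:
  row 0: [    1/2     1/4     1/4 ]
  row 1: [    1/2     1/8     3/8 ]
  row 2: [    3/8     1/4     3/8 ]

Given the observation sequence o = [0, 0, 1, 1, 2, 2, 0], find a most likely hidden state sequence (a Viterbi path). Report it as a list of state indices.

path = [0, 0, 0, 0, 0, 0, 0]

t=0: δ = [1.250e-01, 3.125e-01, 4.688e-02]  (obs o_0=0)
t=1: δ = [4.688e-02, 3.906e-02, 5.859e-02]  ψ = [0, 1, 1]  (obs o_1=0)
t=2: δ = [8.789e-03, 2.747e-03, 5.493e-03]  ψ = [0, 2, 2]  (obs o_2=1)
t=3: δ = [1.648e-03, 2.575e-04, 5.150e-04]  ψ = [0, 2, 2]  (obs o_3=1)
t=4: δ = [3.090e-04, 7.725e-05, 7.725e-05]  ψ = [0, 0, 0]  (obs o_4=2)
t=5: δ = [5.794e-05, 1.448e-05, 1.448e-05]  ψ = [0, 0, 0]  (obs o_5=2)
t=6: δ = [2.173e-05, 3.621e-06, 2.716e-06]  ψ = [0, 0, 0]  (obs o_6=0)
backtrack: best end state = 0; path = [0, 0, 0, 0, 0, 0, 0]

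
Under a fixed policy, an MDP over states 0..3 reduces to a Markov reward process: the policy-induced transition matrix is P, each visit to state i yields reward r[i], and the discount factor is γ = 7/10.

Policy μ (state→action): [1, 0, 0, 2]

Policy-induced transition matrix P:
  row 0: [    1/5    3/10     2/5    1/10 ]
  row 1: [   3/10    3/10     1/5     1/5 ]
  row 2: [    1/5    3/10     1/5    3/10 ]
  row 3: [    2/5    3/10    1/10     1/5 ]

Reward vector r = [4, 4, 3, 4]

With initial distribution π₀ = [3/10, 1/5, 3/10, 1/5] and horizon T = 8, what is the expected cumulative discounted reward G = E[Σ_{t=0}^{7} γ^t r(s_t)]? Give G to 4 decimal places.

t=0: π = [0.3000, 0.2000, 0.3000, 0.2000], E[r] = 3.7000, γ^t·E[r] = 3.700000, running G = 3.700000
t=1: π = [0.2600, 0.3000, 0.2400, 0.2000], E[r] = 3.7600, γ^t·E[r] = 2.632000, running G = 6.332000
t=2: π = [0.2700, 0.3000, 0.2320, 0.1980], E[r] = 3.7680, γ^t·E[r] = 1.846320, running G = 8.178320
t=3: π = [0.2696, 0.3000, 0.2342, 0.1962], E[r] = 3.7658, γ^t·E[r] = 1.291669, running G = 9.469989
t=4: π = [0.2692, 0.3000, 0.2343, 0.1965], E[r] = 3.7657, γ^t·E[r] = 0.904145, running G = 10.374134
t=5: π = [0.2693, 0.3000, 0.2342, 0.1965], E[r] = 3.7658, γ^t·E[r] = 0.632918, running G = 11.007052
t=6: π = [0.2693, 0.3000, 0.2342, 0.1965], E[r] = 3.7658, γ^t·E[r] = 0.443042, running G = 11.450093
t=7: π = [0.2693, 0.3000, 0.2342, 0.1965], E[r] = 3.7658, γ^t·E[r] = 0.310129, running G = 11.760222

G = 11.7602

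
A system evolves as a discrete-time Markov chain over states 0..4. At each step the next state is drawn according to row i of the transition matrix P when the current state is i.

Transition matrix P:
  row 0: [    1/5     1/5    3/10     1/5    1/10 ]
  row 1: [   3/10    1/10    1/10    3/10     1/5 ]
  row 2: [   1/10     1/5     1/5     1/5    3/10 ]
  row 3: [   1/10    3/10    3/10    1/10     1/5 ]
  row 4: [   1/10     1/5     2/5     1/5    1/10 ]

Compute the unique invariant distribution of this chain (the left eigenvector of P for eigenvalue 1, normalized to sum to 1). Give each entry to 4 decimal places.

π = [0.1556, 0.2000, 0.2537, 0.2000, 0.1907]

Balance equations π_j = Σ_i π_i·P[i][j]:
  π_0 = 1/5·π_0 + 3/10·π_1 + 1/10·π_2 + 1/10·π_3 + 1/10·π_4
  π_1 = 1/5·π_0 + 1/10·π_1 + 1/5·π_2 + 3/10·π_3 + 1/5·π_4
  π_2 = 3/10·π_0 + 1/10·π_1 + 1/5·π_2 + 3/10·π_3 + 2/5·π_4
  π_3 = 1/5·π_0 + 3/10·π_1 + 1/5·π_2 + 1/10·π_3 + 1/5·π_4
  normalize: π_0 + π_1 + π_2 + π_3 + π_4 = 1
Solving the linear system gives exactly π = [7/45, 1/5, 137/540, 1/5, 103/540].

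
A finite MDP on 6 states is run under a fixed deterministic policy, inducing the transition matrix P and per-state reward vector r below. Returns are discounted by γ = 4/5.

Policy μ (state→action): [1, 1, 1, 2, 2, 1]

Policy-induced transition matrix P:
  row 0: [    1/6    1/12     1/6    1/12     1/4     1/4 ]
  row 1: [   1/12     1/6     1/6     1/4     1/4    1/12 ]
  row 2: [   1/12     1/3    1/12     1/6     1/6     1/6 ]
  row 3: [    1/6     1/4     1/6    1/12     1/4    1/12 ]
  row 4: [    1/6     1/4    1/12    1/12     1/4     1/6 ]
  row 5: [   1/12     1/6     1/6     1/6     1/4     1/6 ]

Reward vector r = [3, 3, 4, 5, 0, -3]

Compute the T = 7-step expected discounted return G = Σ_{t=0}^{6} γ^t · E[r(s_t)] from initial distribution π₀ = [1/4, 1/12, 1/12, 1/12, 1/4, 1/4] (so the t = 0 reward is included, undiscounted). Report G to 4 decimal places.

G = 6.1864

t=0: π = [0.2500, 0.0833, 0.0833, 0.0833, 0.2500, 0.2500], E[r] = 1.0000, γ^t·E[r] = 1.000000, running G = 1.000000
t=1: π = [0.1319, 0.1875, 0.1389, 0.1250, 0.2431, 0.1736], E[r] = 1.6181, γ^t·E[r] = 1.294444, running G = 2.294444
t=2: π = [0.1250, 0.2095, 0.1348, 0.1406, 0.2384, 0.1516], E[r] = 1.7911, γ^t·E[r] = 1.146296, running G = 3.440741
t=3: π = [0.1253, 0.2103, 0.1356, 0.1421, 0.2388, 0.1479], E[r] = 1.8161, γ^t·E[r] = 0.929827, running G = 4.370568
t=4: π = [0.1255, 0.2106, 0.1355, 0.1420, 0.2387, 0.1477], E[r] = 1.8169, γ^t·E[r] = 0.744212, running G = 5.114780
t=5: π = [0.1255, 0.2105, 0.1355, 0.1420, 0.2387, 0.1477], E[r] = 1.8169, γ^t·E[r] = 0.595372, running G = 5.710152
t=6: π = [0.1255, 0.2105, 0.1355, 0.1420, 0.2387, 0.1477], E[r] = 1.8169, γ^t·E[r] = 0.476291, running G = 6.186443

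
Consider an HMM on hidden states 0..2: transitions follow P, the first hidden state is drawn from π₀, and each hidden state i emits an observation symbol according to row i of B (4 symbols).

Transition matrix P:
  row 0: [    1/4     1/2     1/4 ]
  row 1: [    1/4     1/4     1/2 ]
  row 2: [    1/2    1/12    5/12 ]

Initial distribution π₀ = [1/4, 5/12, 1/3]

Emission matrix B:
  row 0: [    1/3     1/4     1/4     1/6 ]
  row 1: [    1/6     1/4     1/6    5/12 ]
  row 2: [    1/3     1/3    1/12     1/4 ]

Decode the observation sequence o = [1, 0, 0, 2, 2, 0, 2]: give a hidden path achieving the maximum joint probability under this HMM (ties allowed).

path = [1, 2, 2, 0, 1, 2, 0]

t=0: δ = [6.250e-02, 1.042e-01, 1.111e-01]  (obs o_0=1)
t=1: δ = [1.852e-02, 5.208e-03, 1.736e-02]  ψ = [2, 0, 1]  (obs o_1=0)
t=2: δ = [2.894e-03, 1.543e-03, 2.411e-03]  ψ = [2, 0, 2]  (obs o_2=0)
t=3: δ = [3.014e-04, 2.411e-04, 8.372e-05]  ψ = [2, 0, 2]  (obs o_3=2)
t=4: δ = [1.884e-05, 2.512e-05, 1.005e-05]  ψ = [0, 0, 1]  (obs o_4=2)
t=5: δ = [2.093e-06, 1.570e-06, 4.186e-06]  ψ = [1, 0, 1]  (obs o_5=0)
t=6: δ = [5.233e-07, 1.744e-07, 1.454e-07]  ψ = [2, 0, 2]  (obs o_6=2)
backtrack: best end state = 0; path = [1, 2, 2, 0, 1, 2, 0]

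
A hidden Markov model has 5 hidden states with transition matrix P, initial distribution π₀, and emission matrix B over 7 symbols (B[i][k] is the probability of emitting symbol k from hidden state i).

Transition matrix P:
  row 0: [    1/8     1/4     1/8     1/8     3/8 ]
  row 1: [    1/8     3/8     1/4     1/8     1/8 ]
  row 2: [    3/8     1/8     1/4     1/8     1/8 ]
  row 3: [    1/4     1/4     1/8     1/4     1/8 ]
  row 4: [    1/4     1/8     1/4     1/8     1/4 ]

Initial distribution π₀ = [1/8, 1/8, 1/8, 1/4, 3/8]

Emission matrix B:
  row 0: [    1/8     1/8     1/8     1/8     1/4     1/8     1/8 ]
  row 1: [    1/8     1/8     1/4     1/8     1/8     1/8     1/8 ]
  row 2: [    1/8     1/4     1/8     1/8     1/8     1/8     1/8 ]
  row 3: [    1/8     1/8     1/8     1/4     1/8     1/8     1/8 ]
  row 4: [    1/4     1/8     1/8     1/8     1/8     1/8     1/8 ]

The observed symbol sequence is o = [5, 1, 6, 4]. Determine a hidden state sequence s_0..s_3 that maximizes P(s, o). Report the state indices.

path = [4, 2, 2, 0]

t=0: δ = [1.562e-02, 1.562e-02, 1.562e-02, 3.125e-02, 4.688e-02]  (obs o_0=5)
t=1: δ = [1.465e-03, 9.766e-04, 2.930e-03, 9.766e-04, 1.465e-03]  ψ = [4, 3, 4, 3, 4]  (obs o_1=1)
t=2: δ = [1.373e-04, 4.578e-05, 9.155e-05, 4.578e-05, 6.866e-05]  ψ = [2, 0, 2, 2, 0]  (obs o_2=6)
t=3: δ = [8.583e-06, 4.292e-06, 2.861e-06, 2.146e-06, 6.437e-06]  ψ = [2, 0, 2, 0, 0]  (obs o_3=4)
backtrack: best end state = 0; path = [4, 2, 2, 0]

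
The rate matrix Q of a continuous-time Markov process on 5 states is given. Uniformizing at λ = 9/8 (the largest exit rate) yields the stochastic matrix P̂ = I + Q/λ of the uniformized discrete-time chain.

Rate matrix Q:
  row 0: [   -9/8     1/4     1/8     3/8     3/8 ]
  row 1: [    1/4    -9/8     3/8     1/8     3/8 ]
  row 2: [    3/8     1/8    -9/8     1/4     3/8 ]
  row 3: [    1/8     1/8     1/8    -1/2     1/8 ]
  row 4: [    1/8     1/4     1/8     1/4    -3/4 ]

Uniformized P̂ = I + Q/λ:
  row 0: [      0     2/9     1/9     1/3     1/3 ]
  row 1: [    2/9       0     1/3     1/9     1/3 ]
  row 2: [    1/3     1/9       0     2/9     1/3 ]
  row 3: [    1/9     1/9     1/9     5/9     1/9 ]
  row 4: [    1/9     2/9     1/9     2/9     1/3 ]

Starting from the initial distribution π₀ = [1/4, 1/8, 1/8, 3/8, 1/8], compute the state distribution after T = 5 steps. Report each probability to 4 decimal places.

t=0: π = [0.2500, 0.1250, 0.1250, 0.3750, 0.1250]
t=1: π = [0.1250, 0.1389, 0.1250, 0.3611, 0.2500]
t=2: π = [0.1404, 0.1373, 0.1281, 0.3410, 0.2531]
t=3: π = [0.1392, 0.1396, 0.1274, 0.3362, 0.2575]
t=4: π = [0.1395, 0.1397, 0.1280, 0.3343, 0.2586]
t=5: π = [0.1396, 0.1398, 0.1279, 0.3336, 0.2591]

π = [0.1396, 0.1398, 0.1279, 0.3336, 0.2591]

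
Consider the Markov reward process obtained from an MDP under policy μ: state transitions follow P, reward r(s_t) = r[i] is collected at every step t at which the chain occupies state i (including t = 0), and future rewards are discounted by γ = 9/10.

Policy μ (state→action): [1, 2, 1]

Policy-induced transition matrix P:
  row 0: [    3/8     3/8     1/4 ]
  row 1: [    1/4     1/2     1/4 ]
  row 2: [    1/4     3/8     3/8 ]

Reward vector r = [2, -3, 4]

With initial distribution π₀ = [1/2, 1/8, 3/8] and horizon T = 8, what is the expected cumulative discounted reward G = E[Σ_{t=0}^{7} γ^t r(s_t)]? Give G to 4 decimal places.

t=0: π = [0.5000, 0.1250, 0.3750], E[r] = 2.1250, γ^t·E[r] = 2.125000, running G = 2.125000
t=1: π = [0.3125, 0.3906, 0.2969], E[r] = 0.6406, γ^t·E[r] = 0.576563, running G = 2.701563
t=2: π = [0.2891, 0.4238, 0.2871], E[r] = 0.4551, γ^t·E[r] = 0.368613, running G = 3.070176
t=3: π = [0.2861, 0.4280, 0.2859], E[r] = 0.4319, γ^t·E[r] = 0.314844, running G = 3.385020
t=4: π = [0.2858, 0.4285, 0.2857], E[r] = 0.4290, γ^t·E[r] = 0.281457, running G = 3.666477
t=5: π = [0.2857, 0.4286, 0.2857], E[r] = 0.4286, γ^t·E[r] = 0.253098, running G = 3.919575
t=6: π = [0.2857, 0.4286, 0.2857], E[r] = 0.4286, γ^t·E[r] = 0.227764, running G = 4.147339
t=7: π = [0.2857, 0.4286, 0.2857], E[r] = 0.4286, γ^t·E[r] = 0.204985, running G = 4.352324

G = 4.3523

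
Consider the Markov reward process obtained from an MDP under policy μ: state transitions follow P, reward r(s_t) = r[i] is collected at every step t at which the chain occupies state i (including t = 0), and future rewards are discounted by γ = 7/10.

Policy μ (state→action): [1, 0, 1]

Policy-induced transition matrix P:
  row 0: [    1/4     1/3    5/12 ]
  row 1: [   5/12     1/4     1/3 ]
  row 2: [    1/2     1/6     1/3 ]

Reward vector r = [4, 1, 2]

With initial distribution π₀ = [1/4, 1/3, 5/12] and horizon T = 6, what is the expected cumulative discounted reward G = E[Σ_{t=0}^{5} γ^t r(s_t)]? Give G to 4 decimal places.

t=0: π = [0.2500, 0.3333, 0.4167], E[r] = 2.1667, γ^t·E[r] = 2.166667, running G = 2.166667
t=1: π = [0.4097, 0.2361, 0.3542], E[r] = 2.5833, γ^t·E[r] = 1.808333, running G = 3.975000
t=2: π = [0.3779, 0.2546, 0.3675], E[r] = 2.5012, γ^t·E[r] = 1.225567, running G = 5.200567
t=3: π = [0.3843, 0.2509, 0.3648], E[r] = 2.5177, γ^t·E[r] = 0.863587, running G = 6.064154
t=4: π = [0.3830, 0.2516, 0.3654], E[r] = 2.5144, γ^t·E[r] = 0.603710, running G = 6.667864
t=5: π = [0.3833, 0.2515, 0.3653], E[r] = 2.5151, γ^t·E[r] = 0.422710, running G = 7.090574

G = 7.0906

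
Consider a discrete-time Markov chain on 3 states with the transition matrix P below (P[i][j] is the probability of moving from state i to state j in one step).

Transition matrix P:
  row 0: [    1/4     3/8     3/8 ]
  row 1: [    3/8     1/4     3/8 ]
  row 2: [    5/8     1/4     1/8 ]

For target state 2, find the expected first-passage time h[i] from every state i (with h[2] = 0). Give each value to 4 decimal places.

h = [2.6667, 2.6667, 0.0000]

First-step conditioning: h[2] = 0; for i ≠ 2, h[i] = 1 + Σ_k P[i][k]·h[k].
  h[0] = 1 + 1/4·h[0] + 3/8·h[1]
  h[1] = 1 + 3/8·h[0] + 1/4·h[1]
Solving the 2×2 linear system over states ≠ 2 gives exactly h = [8/3, 8/3, 0] (h[2] = 0 is the target).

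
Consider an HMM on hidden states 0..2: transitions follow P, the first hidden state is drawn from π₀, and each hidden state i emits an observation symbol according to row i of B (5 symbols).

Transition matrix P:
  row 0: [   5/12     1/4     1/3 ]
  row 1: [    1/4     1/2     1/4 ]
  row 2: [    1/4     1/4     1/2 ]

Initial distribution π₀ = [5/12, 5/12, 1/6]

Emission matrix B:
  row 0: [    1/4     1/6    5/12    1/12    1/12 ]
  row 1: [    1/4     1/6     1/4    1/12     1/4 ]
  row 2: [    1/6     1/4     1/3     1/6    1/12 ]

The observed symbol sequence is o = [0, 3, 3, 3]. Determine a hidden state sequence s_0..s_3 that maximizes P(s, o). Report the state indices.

path = [0, 2, 2, 2]

t=0: δ = [1.042e-01, 1.042e-01, 2.778e-02]  (obs o_0=0)
t=1: δ = [3.617e-03, 4.340e-03, 5.787e-03]  ψ = [0, 1, 0]  (obs o_1=3)
t=2: δ = [1.256e-04, 1.808e-04, 4.823e-04]  ψ = [0, 1, 2]  (obs o_2=3)
t=3: δ = [1.005e-05, 1.005e-05, 4.019e-05]  ψ = [2, 2, 2]  (obs o_3=3)
backtrack: best end state = 2; path = [0, 2, 2, 2]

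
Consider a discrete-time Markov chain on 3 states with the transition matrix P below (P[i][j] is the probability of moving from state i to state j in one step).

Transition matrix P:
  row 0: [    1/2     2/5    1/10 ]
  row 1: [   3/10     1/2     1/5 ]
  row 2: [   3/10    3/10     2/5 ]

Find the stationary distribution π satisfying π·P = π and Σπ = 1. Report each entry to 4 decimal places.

Balance equations π_j = Σ_i π_i·P[i][j]:
  π_0 = 1/2·π_0 + 3/10·π_1 + 3/10·π_2
  π_1 = 2/5·π_0 + 1/2·π_1 + 3/10·π_2
  normalize: π_0 + π_1 + π_2 = 1
Solving the linear system gives exactly π = [3/8, 27/64, 13/64].

π = [0.3750, 0.4219, 0.2031]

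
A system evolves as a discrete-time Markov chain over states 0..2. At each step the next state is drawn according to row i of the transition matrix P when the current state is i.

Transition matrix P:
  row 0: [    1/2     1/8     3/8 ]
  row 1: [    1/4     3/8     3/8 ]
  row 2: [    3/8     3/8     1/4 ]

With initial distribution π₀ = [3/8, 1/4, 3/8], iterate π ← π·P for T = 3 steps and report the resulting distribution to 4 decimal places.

t=0: π = [0.3750, 0.2500, 0.3750]
t=1: π = [0.3906, 0.2813, 0.3281]
t=2: π = [0.3887, 0.2773, 0.3340]
t=3: π = [0.3889, 0.2778, 0.3333]

π = [0.3889, 0.2778, 0.3333]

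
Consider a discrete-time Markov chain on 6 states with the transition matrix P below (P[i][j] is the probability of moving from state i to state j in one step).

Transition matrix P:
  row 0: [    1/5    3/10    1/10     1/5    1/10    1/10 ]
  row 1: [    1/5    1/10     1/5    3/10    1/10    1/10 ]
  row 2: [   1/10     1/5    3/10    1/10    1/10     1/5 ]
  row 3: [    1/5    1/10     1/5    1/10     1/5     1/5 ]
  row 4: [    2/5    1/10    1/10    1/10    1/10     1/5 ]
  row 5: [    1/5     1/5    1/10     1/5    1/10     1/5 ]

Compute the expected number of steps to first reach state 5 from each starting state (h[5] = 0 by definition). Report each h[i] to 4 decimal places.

h = [6.8491, 6.7264, 6.0985, 6.1271, 6.2609, 0.0000]

First-step conditioning: h[5] = 0; for i ≠ 5, h[i] = 1 + Σ_k P[i][k]·h[k].
  h[0] = 1 + 1/5·h[0] + 3/10·h[1] + 1/10·h[2] + 1/5·h[3] + 1/10·h[4]
  h[1] = 1 + 1/5·h[0] + 1/10·h[1] + 1/5·h[2] + 3/10·h[3] + 1/10·h[4]
  h[2] = 1 + 1/10·h[0] + 1/5·h[1] + 3/10·h[2] + 1/10·h[3] + 1/10·h[4]
  h[3] = 1 + 1/5·h[0] + 1/10·h[1] + 1/5·h[2] + 1/10·h[3] + 1/5·h[4]
  h[4] = 1 + 2/5·h[0] + 1/10·h[1] + 1/10·h[2] + 1/10·h[3] + 1/10·h[4]
Solving the 5×5 linear system over states ≠ 5 gives exactly h = [22102/3227, 21706/3227, 19680/3227, 19772/3227, 20204/3227, 0] (h[5] = 0 is the target).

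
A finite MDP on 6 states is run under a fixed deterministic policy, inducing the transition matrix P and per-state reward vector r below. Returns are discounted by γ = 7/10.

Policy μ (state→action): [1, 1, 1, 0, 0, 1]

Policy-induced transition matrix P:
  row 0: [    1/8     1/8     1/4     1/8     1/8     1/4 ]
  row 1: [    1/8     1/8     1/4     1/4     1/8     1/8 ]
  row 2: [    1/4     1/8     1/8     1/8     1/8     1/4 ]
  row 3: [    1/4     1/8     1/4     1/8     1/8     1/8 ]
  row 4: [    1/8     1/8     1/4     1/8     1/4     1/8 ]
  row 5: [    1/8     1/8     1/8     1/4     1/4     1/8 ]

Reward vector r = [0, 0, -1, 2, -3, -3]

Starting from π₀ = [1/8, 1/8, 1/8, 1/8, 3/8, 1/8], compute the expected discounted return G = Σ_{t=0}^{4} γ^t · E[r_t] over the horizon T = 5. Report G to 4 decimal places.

t=0: π = [0.1250, 0.1250, 0.1250, 0.1250, 0.3750, 0.1250], E[r] = -1.3750, γ^t·E[r] = -1.375000, running G = -1.375000
t=1: π = [0.1563, 0.1250, 0.2188, 0.1563, 0.1875, 0.1563], E[r] = -0.9375, γ^t·E[r] = -0.656250, running G = -2.031250
t=2: π = [0.1719, 0.1250, 0.2031, 0.1602, 0.1680, 0.1719], E[r] = -0.9023, γ^t·E[r] = -0.442148, running G = -2.473398
t=3: π = [0.1704, 0.1250, 0.2031, 0.1621, 0.1675, 0.1719], E[r] = -0.8970, γ^t·E[r] = -0.307662, running G = -2.781060
t=4: π = [0.1707, 0.1250, 0.2031, 0.1621, 0.1674, 0.1717], E[r] = -0.8962, γ^t·E[r] = -0.215187, running G = -2.996247

G = -2.9962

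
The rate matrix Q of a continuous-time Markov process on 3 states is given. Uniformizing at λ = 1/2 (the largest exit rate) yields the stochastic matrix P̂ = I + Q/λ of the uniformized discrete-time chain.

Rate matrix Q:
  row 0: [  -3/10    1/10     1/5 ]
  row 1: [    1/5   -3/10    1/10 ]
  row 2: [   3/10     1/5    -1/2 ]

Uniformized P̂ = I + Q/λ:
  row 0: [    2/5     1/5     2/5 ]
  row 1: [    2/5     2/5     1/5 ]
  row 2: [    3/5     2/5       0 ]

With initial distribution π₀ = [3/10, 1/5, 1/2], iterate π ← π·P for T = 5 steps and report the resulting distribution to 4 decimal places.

t=0: π = [0.3000, 0.2000, 0.5000]
t=1: π = [0.5000, 0.3400, 0.1600]
t=2: π = [0.4320, 0.3000, 0.2680]
t=3: π = [0.4536, 0.3136, 0.2328]
t=4: π = [0.4466, 0.3093, 0.2442]
t=5: π = [0.4488, 0.3107, 0.2405]

π = [0.4488, 0.3107, 0.2405]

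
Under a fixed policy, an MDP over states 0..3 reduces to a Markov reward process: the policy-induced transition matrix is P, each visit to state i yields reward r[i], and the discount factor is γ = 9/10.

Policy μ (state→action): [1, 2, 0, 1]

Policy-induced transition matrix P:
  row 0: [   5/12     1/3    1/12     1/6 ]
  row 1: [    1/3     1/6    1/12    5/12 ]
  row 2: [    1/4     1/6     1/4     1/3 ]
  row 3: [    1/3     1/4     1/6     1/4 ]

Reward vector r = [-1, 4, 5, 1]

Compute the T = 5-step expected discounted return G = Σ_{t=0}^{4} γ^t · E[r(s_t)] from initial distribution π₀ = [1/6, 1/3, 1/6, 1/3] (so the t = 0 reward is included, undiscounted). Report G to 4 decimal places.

G = 7.1540

t=0: π = [0.1667, 0.3333, 0.1667, 0.3333], E[r] = 2.3333, γ^t·E[r] = 2.333333, running G = 2.333333
t=1: π = [0.3333, 0.2222, 0.1389, 0.3056], E[r] = 1.5556, γ^t·E[r] = 1.400000, running G = 3.733333
t=2: π = [0.3495, 0.2477, 0.1319, 0.2708], E[r] = 1.5718, γ^t·E[r] = 1.273125, running G = 5.006458
t=3: π = [0.3515, 0.2475, 0.1279, 0.2731], E[r] = 1.5511, γ^t·E[r] = 1.130766, running G = 6.137224
t=4: π = [0.3520, 0.2480, 0.1274, 0.2726], E[r] = 1.5497, γ^t·E[r] = 1.016782, running G = 7.154006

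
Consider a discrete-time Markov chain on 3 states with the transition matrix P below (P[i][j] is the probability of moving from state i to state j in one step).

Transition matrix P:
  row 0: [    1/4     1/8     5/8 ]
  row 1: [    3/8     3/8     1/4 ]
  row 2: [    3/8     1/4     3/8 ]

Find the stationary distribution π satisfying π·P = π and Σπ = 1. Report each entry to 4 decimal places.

π = [0.3333, 0.2381, 0.4286]

Balance equations π_j = Σ_i π_i·P[i][j]:
  π_0 = 1/4·π_0 + 3/8·π_1 + 3/8·π_2
  π_1 = 1/8·π_0 + 3/8·π_1 + 1/4·π_2
  normalize: π_0 + π_1 + π_2 = 1
Solving the linear system gives exactly π = [1/3, 5/21, 3/7].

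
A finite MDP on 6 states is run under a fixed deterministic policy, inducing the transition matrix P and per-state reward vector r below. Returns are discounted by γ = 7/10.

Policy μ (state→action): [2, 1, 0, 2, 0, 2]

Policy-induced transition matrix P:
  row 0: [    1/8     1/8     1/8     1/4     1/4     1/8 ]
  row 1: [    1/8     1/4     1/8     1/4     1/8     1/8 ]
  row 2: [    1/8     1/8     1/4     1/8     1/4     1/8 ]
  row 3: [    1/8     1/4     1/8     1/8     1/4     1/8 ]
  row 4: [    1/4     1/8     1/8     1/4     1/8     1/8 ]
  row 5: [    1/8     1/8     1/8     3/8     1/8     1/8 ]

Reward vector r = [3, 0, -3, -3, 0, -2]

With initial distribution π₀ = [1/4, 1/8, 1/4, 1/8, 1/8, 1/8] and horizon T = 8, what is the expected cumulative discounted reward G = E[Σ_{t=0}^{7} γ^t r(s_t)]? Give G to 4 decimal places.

t=0: π = [0.2500, 0.1250, 0.2500, 0.1250, 0.1250, 0.1250], E[r] = -0.6250, γ^t·E[r] = -0.625000, running G = -0.625000
t=1: π = [0.1406, 0.1563, 0.1563, 0.2188, 0.2031, 0.1250], E[r] = -0.9531, γ^t·E[r] = -0.667188, running G = -1.292188
t=2: π = [0.1504, 0.1719, 0.1445, 0.2188, 0.1895, 0.1250], E[r] = -0.8887, γ^t·E[r] = -0.435449, running G = -1.727637
t=3: π = [0.1487, 0.1738, 0.1431, 0.2202, 0.1892, 0.1250], E[r] = -0.8938, γ^t·E[r] = -0.306573, running G = -2.034210
t=4: π = [0.1487, 0.1743, 0.1429, 0.2202, 0.1890, 0.1250], E[r] = -0.8933, γ^t·E[r] = -0.214491, running G = -2.248701
t=5: π = [0.1486, 0.1743, 0.1429, 0.2202, 0.1890, 0.1250], E[r] = -0.8934, γ^t·E[r] = -0.150157, running G = -2.398858
t=6: π = [0.1486, 0.1743, 0.1429, 0.2202, 0.1890, 0.1250], E[r] = -0.8934, γ^t·E[r] = -0.105110, running G = -2.503968
t=7: π = [0.1486, 0.1743, 0.1429, 0.2202, 0.1890, 0.1250], E[r] = -0.8934, γ^t·E[r] = -0.073577, running G = -2.577546

G = -2.5775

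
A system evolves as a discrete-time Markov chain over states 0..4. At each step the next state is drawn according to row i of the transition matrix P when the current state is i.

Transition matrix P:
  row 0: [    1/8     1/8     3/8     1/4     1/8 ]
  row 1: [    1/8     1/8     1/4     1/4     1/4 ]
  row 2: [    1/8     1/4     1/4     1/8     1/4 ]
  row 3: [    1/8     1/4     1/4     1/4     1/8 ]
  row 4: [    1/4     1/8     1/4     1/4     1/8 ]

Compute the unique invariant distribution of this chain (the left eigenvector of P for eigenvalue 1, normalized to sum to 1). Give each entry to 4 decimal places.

Balance equations π_j = Σ_i π_i·P[i][j]:
  π_0 = 1/8·π_0 + 1/8·π_1 + 1/8·π_2 + 1/8·π_3 + 1/4·π_4
  π_1 = 1/8·π_0 + 1/8·π_1 + 1/4·π_2 + 1/4·π_3 + 1/8·π_4
  π_2 = 3/8·π_0 + 1/4·π_1 + 1/4·π_2 + 1/4·π_3 + 1/4·π_4
  π_3 = 1/4·π_0 + 1/4·π_1 + 1/8·π_2 + 1/4·π_3 + 1/4·π_4
  normalize: π_0 + π_1 + π_2 + π_3 + π_4 = 1
Solving the linear system gives exactly π = [230/1557, 289/1557, 418/1557, 337/1557, 283/1557].

π = [0.1477, 0.1856, 0.2685, 0.2164, 0.1818]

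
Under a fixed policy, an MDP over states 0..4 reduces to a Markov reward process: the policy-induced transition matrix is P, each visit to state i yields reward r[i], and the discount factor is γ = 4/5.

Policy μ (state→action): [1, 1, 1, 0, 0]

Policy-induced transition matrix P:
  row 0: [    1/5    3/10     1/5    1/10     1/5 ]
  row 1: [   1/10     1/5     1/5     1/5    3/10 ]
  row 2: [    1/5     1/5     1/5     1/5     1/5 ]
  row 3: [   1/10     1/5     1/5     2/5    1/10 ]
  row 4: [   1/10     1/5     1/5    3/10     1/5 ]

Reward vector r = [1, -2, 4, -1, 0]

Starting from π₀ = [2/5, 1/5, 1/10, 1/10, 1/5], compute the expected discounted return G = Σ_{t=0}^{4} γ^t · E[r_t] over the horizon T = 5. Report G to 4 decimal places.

t=0: π = [0.4000, 0.2000, 0.1000, 0.1000, 0.2000], E[r] = 0.3000, γ^t·E[r] = 0.300000, running G = 0.300000
t=1: π = [0.1500, 0.2400, 0.2000, 0.2000, 0.2100], E[r] = 0.2700, γ^t·E[r] = 0.216000, running G = 0.516000
t=2: π = [0.1350, 0.2150, 0.2000, 0.2460, 0.2040], E[r] = 0.2590, γ^t·E[r] = 0.165760, running G = 0.681760
t=3: π = [0.1335, 0.2135, 0.2000, 0.2561, 0.1969], E[r] = 0.2504, γ^t·E[r] = 0.128205, running G = 0.809965
t=4: π = [0.1334, 0.2134, 0.2000, 0.2576, 0.1957], E[r] = 0.2491, γ^t·E[r] = 0.102027, running G = 0.911992

G = 0.9120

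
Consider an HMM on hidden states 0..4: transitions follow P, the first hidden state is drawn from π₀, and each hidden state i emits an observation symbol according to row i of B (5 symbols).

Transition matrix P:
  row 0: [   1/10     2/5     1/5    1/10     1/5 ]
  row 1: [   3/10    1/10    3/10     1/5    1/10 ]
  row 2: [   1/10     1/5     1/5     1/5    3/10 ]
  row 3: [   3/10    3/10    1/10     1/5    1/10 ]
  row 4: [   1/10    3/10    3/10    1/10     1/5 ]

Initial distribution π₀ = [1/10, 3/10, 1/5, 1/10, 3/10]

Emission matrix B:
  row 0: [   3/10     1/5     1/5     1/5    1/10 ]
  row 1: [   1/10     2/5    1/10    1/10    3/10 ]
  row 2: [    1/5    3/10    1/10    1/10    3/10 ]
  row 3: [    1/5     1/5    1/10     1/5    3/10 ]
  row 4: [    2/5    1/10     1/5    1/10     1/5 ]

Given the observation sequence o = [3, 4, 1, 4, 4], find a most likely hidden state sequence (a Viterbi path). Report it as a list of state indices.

path = [4, 1, 0, 1, 2]

t=0: δ = [2.000e-02, 3.000e-02, 2.000e-02, 2.000e-02, 3.000e-02]  (obs o_0=3)
t=1: δ = [9.000e-04, 2.700e-03, 2.700e-03, 1.800e-03, 1.200e-03]  ψ = [1, 4, 1, 1, 2]  (obs o_1=4)
t=2: δ = [1.620e-04, 2.160e-04, 2.430e-04, 1.080e-04, 8.100e-05]  ψ = [1, 2, 1, 1, 2]  (obs o_2=1)
t=3: δ = [6.480e-06, 1.944e-05, 1.944e-05, 1.458e-05, 1.458e-05]  ψ = [1, 0, 1, 2, 2]  (obs o_3=4)
t=4: δ = [5.832e-07, 1.312e-06, 1.750e-06, 1.166e-06, 1.166e-06]  ψ = [1, 3, 1, 1, 2]  (obs o_4=4)
backtrack: best end state = 2; path = [4, 1, 0, 1, 2]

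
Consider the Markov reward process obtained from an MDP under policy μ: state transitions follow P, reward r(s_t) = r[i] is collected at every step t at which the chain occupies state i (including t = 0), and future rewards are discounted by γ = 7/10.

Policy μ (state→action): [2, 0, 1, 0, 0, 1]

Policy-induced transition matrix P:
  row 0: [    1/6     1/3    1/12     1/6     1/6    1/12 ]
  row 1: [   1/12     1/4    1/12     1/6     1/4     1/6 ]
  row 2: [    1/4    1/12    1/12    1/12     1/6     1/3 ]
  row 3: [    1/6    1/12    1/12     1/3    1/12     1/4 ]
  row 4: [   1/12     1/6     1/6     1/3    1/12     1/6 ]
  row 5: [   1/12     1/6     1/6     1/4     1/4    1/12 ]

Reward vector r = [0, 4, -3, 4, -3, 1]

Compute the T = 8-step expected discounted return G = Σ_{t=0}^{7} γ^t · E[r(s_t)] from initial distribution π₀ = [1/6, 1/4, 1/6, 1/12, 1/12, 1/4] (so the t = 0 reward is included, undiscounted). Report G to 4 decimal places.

G = 2.8706

t=0: π = [0.1667, 0.2500, 0.1667, 0.0833, 0.0833, 0.2500], E[r] = 0.8333, γ^t·E[r] = 0.833333, running G = 0.833333
t=1: π = [0.1319, 0.1944, 0.1111, 0.2014, 0.1944, 0.1667], E[r] = 0.8333, γ^t·E[r] = 0.583333, running G = 1.416667
t=2: π = [0.1296, 0.1788, 0.1134, 0.2373, 0.1638, 0.1771], E[r] = 1.0098, γ^t·E[r] = 0.494821, running G = 1.911487
t=3: π = [0.1328, 0.1739, 0.1117, 0.2388, 0.1629, 0.1798], E[r] = 1.0069, γ^t·E[r] = 0.345365, running G = 2.256853
t=4: π = [0.1329, 0.1741, 0.1119, 0.2393, 0.1627, 0.1791], E[r] = 1.0090, γ^t·E[r] = 0.242253, running G = 2.499105
t=5: π = [0.1330, 0.1741, 0.1118, 0.2393, 0.1626, 0.1793], E[r] = 1.0093, γ^t·E[r] = 0.169631, running G = 2.668736
t=6: π = [0.1330, 0.1741, 0.1118, 0.2393, 0.1626, 0.1792], E[r] = 1.0093, γ^t·E[r] = 0.118741, running G = 2.787477
t=7: π = [0.1330, 0.1741, 0.1118, 0.2393, 0.1626, 0.1792], E[r] = 1.0093, γ^t·E[r] = 0.083120, running G = 2.870597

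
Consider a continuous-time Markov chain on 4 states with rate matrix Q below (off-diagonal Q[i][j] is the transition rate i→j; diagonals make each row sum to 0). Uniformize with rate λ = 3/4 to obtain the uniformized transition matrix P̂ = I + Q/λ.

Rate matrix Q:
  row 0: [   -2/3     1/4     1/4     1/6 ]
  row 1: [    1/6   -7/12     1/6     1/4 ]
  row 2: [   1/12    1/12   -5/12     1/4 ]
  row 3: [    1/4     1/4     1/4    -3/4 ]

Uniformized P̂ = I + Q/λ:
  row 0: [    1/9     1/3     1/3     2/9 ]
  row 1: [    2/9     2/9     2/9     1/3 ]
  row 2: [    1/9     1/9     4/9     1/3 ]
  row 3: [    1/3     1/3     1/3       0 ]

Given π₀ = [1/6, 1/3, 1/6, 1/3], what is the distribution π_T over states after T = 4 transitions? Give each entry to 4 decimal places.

π = [0.1885, 0.2309, 0.3459, 0.2346]

t=0: π = [0.1667, 0.3333, 0.1667, 0.3333]
t=1: π = [0.2222, 0.2593, 0.3148, 0.2037]
t=2: π = [0.1852, 0.2346, 0.3395, 0.2407]
t=3: π = [0.1907, 0.2318, 0.3450, 0.2325]
t=4: π = [0.1885, 0.2309, 0.3459, 0.2346]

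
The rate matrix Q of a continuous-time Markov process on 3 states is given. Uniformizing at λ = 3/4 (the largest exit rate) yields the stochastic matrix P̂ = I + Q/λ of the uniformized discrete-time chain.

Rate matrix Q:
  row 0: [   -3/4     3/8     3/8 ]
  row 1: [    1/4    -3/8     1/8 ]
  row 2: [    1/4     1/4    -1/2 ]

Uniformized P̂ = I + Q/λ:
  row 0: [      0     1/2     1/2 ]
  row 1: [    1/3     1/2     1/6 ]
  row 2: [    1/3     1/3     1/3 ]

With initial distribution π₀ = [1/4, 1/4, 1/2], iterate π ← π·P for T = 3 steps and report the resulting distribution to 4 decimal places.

π = [0.2500, 0.4491, 0.3009]

t=0: π = [0.2500, 0.2500, 0.5000]
t=1: π = [0.2500, 0.4167, 0.3333]
t=2: π = [0.2500, 0.4444, 0.3056]
t=3: π = [0.2500, 0.4491, 0.3009]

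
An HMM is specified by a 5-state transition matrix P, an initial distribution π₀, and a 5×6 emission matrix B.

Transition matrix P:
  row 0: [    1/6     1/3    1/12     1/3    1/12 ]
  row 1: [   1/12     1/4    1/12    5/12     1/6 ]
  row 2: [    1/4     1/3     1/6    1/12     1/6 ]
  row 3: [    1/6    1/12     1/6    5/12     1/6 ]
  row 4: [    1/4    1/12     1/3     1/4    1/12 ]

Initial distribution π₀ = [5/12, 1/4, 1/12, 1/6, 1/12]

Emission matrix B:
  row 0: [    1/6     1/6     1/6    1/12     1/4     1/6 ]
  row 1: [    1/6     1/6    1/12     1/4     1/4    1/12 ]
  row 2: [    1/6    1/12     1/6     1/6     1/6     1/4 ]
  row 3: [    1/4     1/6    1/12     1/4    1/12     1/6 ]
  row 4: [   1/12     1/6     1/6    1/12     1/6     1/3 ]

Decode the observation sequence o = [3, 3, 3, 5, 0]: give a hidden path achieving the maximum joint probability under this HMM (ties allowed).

path = [1, 3, 3, 3, 3]

t=0: δ = [3.472e-02, 6.250e-02, 1.389e-02, 4.167e-02, 6.944e-03]  (obs o_0=3)
t=1: δ = [5.787e-04, 3.906e-03, 1.157e-03, 6.510e-03, 8.681e-04]  ψ = [3, 1, 3, 1, 1]  (obs o_1=3)
t=2: δ = [9.042e-05, 2.441e-04, 1.808e-04, 6.782e-04, 9.042e-05]  ψ = [3, 1, 3, 3, 3]  (obs o_2=3)
t=3: δ = [1.884e-05, 5.086e-06, 2.826e-05, 4.710e-05, 3.768e-05]  ψ = [3, 1, 3, 3, 3]  (obs o_3=5)
t=4: δ = [1.570e-06, 1.570e-06, 2.093e-06, 4.906e-06, 6.541e-07]  ψ = [4, 2, 4, 3, 3]  (obs o_4=0)
backtrack: best end state = 3; path = [1, 3, 3, 3, 3]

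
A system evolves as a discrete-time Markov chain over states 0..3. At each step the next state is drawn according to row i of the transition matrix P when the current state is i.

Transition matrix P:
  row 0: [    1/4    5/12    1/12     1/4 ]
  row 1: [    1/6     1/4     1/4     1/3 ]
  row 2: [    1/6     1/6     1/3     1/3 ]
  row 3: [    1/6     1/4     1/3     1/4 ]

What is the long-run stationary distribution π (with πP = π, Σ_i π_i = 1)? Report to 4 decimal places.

Balance equations π_j = Σ_i π_i·P[i][j]:
  π_0 = 1/4·π_0 + 1/6·π_1 + 1/6·π_2 + 1/6·π_3
  π_1 = 5/12·π_0 + 1/4·π_1 + 1/6·π_2 + 1/4·π_3
  π_2 = 1/12·π_0 + 1/4·π_1 + 1/3·π_2 + 1/3·π_3
  normalize: π_0 + π_1 + π_2 + π_3 = 1
Solving the linear system gives exactly π = [2/11, 406/1573, 419/1573, 42/143].

π = [0.1818, 0.2581, 0.2664, 0.2937]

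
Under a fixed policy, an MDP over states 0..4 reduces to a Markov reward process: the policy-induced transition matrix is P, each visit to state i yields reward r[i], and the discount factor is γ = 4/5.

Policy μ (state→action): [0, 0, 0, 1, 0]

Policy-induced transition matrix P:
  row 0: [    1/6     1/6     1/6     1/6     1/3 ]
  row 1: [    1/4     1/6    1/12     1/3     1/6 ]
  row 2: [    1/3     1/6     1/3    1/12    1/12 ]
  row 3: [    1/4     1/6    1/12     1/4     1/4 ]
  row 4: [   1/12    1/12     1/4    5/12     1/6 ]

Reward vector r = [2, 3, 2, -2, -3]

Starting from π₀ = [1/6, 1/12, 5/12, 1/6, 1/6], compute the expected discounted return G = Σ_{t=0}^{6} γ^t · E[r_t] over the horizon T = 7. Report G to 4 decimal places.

G = 1.2720

t=0: π = [0.1667, 0.0833, 0.4167, 0.1667, 0.1667], E[r] = 0.5833, γ^t·E[r] = 0.583333, running G = 0.583333
t=1: π = [0.2431, 0.1528, 0.2292, 0.2014, 0.1736], E[r] = 0.4792, γ^t·E[r] = 0.383333, running G = 0.966667
t=2: π = [0.2199, 0.1522, 0.1898, 0.2332, 0.2049], E[r] = 0.1950, γ^t·E[r] = 0.124815, running G = 1.091481
t=3: π = [0.2133, 0.1496, 0.1833, 0.2469, 0.2069], E[r] = 0.1275, γ^t·E[r] = 0.065259, running G = 1.156741
t=4: π = [0.2130, 0.1494, 0.1814, 0.2486, 0.2075], E[r] = 0.1173, γ^t·E[r] = 0.048030, running G = 1.204770
t=5: π = [0.2128, 0.1494, 0.1810, 0.2491, 0.2078], E[r] = 0.1143, γ^t·E[r] = 0.037459, running G = 1.242230
t=6: π = [0.2127, 0.1494, 0.1809, 0.2492, 0.2078], E[r] = 0.1137, γ^t·E[r] = 0.029796, running G = 1.272026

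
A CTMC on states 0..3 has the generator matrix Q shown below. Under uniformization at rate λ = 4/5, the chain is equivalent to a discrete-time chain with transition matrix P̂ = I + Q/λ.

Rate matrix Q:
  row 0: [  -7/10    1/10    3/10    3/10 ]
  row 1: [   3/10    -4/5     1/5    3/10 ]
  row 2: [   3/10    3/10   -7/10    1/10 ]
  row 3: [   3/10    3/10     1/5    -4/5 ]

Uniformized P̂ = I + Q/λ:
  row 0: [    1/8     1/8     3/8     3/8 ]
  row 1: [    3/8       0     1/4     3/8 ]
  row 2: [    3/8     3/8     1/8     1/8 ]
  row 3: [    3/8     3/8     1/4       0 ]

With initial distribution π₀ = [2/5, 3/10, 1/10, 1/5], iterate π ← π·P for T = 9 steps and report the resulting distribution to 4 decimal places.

t=0: π = [0.4000, 0.3000, 0.1000, 0.2000]
t=1: π = [0.2750, 0.1625, 0.2875, 0.2750]
t=2: π = [0.3063, 0.2453, 0.2484, 0.2000]
t=3: π = [0.2984, 0.2064, 0.2572, 0.2379]
t=4: π = [0.3004, 0.2230, 0.2552, 0.2215]
t=5: π = [0.2999, 0.2163, 0.2557, 0.2282]
t=6: π = [0.3000, 0.2189, 0.2555, 0.2255]
t=7: π = [0.3000, 0.2179, 0.2556, 0.2265]
t=8: π = [0.3000, 0.2183, 0.2556, 0.2262]
t=9: π = [0.3000, 0.2181, 0.2556, 0.2263]

π = [0.3000, 0.2181, 0.2556, 0.2263]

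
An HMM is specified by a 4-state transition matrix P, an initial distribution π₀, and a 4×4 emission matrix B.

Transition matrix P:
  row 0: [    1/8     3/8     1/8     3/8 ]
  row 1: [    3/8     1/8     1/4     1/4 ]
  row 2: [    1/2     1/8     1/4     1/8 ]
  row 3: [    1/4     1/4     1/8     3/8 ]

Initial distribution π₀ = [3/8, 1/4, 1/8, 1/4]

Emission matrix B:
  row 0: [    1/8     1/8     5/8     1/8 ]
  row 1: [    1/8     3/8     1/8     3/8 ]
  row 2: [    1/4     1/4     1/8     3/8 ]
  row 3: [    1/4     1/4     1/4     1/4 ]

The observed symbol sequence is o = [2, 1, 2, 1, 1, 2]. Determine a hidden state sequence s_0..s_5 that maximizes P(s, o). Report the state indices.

t=0: δ = [2.344e-01, 3.125e-02, 1.562e-02, 6.250e-02]  (obs o_0=2)
t=1: δ = [3.662e-03, 3.296e-02, 7.324e-03, 2.197e-02]  ψ = [0, 0, 0, 0]  (obs o_1=1)
t=2: δ = [7.725e-03, 6.866e-04, 1.030e-03, 2.060e-03]  ψ = [1, 3, 1, 1]  (obs o_2=2)
t=3: δ = [1.207e-04, 1.086e-03, 2.414e-04, 7.242e-04]  ψ = [0, 0, 0, 0]  (obs o_3=1)
t=4: δ = [5.092e-05, 6.789e-05, 6.789e-05, 6.789e-05]  ψ = [1, 3, 1, 1]  (obs o_4=1)
t=5: δ = [2.122e-05, 2.387e-06, 2.122e-06, 6.365e-06]  ψ = [2, 0, 1, 3]  (obs o_5=2)
backtrack: best end state = 0; path = [0, 1, 0, 1, 2, 0]

path = [0, 1, 0, 1, 2, 0]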